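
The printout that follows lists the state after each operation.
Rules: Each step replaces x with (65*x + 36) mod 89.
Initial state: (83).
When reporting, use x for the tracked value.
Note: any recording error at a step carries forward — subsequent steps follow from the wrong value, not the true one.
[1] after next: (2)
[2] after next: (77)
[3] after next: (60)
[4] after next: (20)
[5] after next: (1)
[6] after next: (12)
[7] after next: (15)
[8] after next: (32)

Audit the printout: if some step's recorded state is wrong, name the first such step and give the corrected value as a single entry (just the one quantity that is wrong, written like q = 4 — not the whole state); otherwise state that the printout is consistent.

step 3, x = 57

Step 1: x = (65*83 + 36) mod 89 = 2 — verified.
Step 2: x = (65*2 + 36) mod 89 = 77 — no discrepancy.
Step 3: x = (65*77 + 36) mod 89 = 57 — the recorded entry deviates here.
The audit stops at step 3: the recorded entry is wrong and should be x = 57.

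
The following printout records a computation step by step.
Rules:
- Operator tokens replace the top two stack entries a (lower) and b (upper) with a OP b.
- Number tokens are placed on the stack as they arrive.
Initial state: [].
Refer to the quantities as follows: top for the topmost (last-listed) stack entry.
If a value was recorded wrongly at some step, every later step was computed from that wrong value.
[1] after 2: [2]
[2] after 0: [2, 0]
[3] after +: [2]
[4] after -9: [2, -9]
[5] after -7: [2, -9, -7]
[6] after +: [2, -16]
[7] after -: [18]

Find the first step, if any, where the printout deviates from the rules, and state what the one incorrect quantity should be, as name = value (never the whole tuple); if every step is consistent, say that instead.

step 1: push 2: top = 2 -> same as recorded
step 2: push 0: top = 0 -> checks out
step 3: 2 + 0 = 2 -> consistent with the printout
step 4: push -9: top = -9 -> checks out
step 5: push -7: top = -7 -> consistent with the printout
step 6: -9 + -7 = -16 -> verified
step 7: 2 - -16 = 18 -> matches
No step deviates from the rules.

no error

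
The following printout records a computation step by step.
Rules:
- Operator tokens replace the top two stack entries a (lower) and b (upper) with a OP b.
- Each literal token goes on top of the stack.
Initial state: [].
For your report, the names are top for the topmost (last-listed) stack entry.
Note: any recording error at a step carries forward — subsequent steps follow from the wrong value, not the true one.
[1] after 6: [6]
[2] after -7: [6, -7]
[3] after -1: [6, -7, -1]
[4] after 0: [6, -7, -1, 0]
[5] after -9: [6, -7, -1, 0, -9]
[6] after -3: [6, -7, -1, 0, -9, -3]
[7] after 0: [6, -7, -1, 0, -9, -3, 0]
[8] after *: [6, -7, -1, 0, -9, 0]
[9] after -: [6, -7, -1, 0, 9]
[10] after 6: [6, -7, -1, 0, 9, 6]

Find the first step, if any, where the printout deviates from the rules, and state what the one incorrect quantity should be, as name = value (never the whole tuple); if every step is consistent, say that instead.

Step 1: push 6: top = 6 — exactly as logged.
Step 2: push -7: top = -7 — no discrepancy.
Step 3: push -1: top = -1 — same as recorded.
Step 4: push 0: top = 0 — verified.
Step 5: push -9: top = -9 — no discrepancy.
Step 6: push -3: top = -3 — no discrepancy.
Step 7: push 0: top = 0 — checks out.
Step 8: -3 * 0 = 0 — consistent with the printout.
Step 9: -9 - 0 = -9 — a discrepancy with the printout.
First incorrect step: 9; the correct value is top = -9.

step 9, top = -9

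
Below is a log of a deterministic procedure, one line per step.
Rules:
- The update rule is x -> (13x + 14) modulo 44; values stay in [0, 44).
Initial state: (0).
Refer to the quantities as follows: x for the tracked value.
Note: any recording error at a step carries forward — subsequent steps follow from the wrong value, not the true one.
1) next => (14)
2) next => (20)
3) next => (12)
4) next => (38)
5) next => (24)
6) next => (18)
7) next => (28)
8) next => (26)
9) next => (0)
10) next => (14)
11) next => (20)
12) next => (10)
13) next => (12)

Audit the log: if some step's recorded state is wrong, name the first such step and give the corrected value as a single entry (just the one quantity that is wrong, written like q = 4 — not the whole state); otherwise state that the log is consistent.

step 1: x = (13*0 + 14) mod 44 = 14 -> consistent with the log
step 2: x = (13*14 + 14) mod 44 = 20 -> consistent with the log
step 3: x = (13*20 + 14) mod 44 = 10 -> a discrepancy with the log
Step 3 is the first one off; corrected, x = 10.

step 3, x = 10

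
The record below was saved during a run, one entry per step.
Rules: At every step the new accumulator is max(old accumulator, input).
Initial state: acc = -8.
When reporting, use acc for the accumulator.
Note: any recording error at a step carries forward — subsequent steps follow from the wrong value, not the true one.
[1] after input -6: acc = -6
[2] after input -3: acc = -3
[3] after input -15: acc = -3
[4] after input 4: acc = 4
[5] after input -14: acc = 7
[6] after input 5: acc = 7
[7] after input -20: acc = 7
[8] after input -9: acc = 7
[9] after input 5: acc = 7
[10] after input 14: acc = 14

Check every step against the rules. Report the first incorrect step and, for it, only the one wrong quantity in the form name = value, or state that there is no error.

step 5, acc = 4

Recomputing the run from the initial state:
step 1: acc = -6
step 2: acc = -3
step 3: acc = -3
step 4: acc = 4
step 5: acc = 4
step 6: acc = 5
step 7: acc = 5
step 8: acc = 5
step 9: acc = 5
step 10: acc = 14
The first disagreement with the record is at step 5, where the value should be acc = 4.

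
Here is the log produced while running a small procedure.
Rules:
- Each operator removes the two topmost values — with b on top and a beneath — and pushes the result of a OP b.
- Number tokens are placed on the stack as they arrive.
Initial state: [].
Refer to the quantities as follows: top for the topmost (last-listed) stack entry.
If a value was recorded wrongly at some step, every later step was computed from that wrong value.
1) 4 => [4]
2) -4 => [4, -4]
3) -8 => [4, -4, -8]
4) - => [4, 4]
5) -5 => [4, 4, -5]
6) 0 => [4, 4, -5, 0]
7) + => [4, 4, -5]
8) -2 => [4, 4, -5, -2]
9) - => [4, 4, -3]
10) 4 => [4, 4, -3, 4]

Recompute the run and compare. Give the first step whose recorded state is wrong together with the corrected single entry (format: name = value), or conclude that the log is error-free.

Recomputing the run from the initial state:
step 1: [4]
step 2: [4, -4]
step 3: [4, -4, -8]
step 4: [4, 4]
step 5: [4, 4, -5]
step 6: [4, 4, -5, 0]
step 7: [4, 4, -5]
step 8: [4, 4, -5, -2]
step 9: [4, 4, -3]
step 10: [4, 4, -3, 4]
This matches the log at every step.

no error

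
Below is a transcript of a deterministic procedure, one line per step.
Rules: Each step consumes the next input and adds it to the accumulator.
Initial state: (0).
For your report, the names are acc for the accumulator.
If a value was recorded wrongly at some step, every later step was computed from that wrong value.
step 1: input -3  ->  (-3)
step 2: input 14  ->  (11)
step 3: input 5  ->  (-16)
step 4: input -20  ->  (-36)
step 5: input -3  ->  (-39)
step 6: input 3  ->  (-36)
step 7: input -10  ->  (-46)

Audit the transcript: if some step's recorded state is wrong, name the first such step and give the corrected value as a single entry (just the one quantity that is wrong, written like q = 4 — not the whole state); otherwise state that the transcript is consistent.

Recomputing the run from the initial state:
step 1: acc = -3
step 2: acc = 11
step 3: acc = 16
step 4: acc = -4
step 5: acc = -7
step 6: acc = -4
step 7: acc = -14
The first disagreement with the transcript is at step 3, where the value should be acc = 16.

step 3, acc = 16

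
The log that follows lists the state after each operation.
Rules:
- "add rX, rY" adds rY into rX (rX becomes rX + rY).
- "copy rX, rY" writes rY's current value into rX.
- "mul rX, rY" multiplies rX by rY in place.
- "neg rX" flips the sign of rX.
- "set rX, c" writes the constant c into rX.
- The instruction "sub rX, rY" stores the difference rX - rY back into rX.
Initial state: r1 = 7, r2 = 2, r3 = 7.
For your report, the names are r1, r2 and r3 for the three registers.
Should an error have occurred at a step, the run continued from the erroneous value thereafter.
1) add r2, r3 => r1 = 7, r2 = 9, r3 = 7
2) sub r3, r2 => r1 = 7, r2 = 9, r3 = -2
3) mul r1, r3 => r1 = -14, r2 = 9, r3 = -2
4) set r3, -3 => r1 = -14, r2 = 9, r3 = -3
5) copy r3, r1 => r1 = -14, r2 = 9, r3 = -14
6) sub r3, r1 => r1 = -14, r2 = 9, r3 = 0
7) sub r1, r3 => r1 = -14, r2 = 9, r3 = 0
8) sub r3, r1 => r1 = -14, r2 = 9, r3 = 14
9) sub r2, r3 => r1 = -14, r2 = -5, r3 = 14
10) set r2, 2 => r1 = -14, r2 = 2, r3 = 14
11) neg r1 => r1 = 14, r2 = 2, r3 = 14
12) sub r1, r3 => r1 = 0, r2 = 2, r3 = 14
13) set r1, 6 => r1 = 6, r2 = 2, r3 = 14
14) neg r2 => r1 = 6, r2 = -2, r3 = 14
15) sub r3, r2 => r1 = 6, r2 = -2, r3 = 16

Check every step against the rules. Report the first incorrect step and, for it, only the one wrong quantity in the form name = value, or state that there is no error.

no error

step 1: r2 = 2 + 7 = 9 -> checks out
step 2: r3 = 7 - 9 = -2 -> confirmed correct
step 3: r1 = 7 * -2 = -14 -> consistent with the log
step 4: r3 = -3 -> confirmed correct
step 5: r3 = -14 -> in agreement
step 6: r3 = -14 - -14 = 0 -> checks out
step 7: r1 = -14 - 0 = -14 -> same as recorded
step 8: r3 = 0 - -14 = 14 -> same as recorded
step 9: r2 = 9 - 14 = -5 -> confirmed correct
step 10: r2 = 2 -> matches
step 11: r1 = -(-14) = 14 -> confirmed correct
step 12: r1 = 14 - 14 = 0 -> matches
step 13: r1 = 6 -> same as recorded
step 14: r2 = -(2) = -2 -> verified
step 15: r3 = 14 - -2 = 16 -> exactly as logged
No step deviates from the rules.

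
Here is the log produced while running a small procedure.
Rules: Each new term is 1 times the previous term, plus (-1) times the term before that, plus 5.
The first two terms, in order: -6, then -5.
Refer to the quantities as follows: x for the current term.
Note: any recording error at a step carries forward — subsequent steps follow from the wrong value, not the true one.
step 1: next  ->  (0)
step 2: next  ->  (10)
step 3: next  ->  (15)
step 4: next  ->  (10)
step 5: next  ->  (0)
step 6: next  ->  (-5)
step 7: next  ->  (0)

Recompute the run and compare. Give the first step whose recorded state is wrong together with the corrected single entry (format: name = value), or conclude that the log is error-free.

step 1, x = 6

Recomputing the run from the initial state:
step 1: x = 6
step 2: x = 16
step 3: x = 15
step 4: x = 4
step 5: x = -6
step 6: x = -5
step 7: x = 6
The first disagreement with the log is at step 1, where the value should be x = 6.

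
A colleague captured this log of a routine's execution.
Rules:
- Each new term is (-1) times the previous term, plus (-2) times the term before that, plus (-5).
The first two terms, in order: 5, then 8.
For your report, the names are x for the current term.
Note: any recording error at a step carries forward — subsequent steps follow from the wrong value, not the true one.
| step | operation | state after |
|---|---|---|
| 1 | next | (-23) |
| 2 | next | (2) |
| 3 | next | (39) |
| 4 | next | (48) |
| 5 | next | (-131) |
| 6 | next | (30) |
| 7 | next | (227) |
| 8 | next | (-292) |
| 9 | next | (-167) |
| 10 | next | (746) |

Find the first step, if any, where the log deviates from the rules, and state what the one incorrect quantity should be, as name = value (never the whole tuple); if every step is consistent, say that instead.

step 4, x = -48

step 1: x = -1*(8) + (-2)*(5) + (-5) = -23 -> exactly as logged
step 2: x = -1*(-23) + (-2)*(8) + (-5) = 2 -> agrees with the log
step 3: x = -1*(2) + (-2)*(-23) + (-5) = 39 -> checks out
step 4: x = -1*(39) + (-2)*(2) + (-5) = -48 -> the log has a different value
The earliest wrong entry is at step 4: it should read x = -48.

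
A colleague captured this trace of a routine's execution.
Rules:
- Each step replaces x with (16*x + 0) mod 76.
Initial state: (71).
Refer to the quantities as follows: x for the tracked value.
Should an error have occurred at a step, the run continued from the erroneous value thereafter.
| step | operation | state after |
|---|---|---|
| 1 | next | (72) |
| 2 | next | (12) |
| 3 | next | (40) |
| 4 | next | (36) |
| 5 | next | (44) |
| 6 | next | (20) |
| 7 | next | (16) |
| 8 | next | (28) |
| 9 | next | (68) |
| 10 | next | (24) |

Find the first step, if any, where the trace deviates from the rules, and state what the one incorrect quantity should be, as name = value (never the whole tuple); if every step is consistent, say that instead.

step 1: x = (16*71 + 0) mod 76 = 72 -> matches
step 2: x = (16*72 + 0) mod 76 = 12 -> same as recorded
step 3: x = (16*12 + 0) mod 76 = 40 -> matches
step 4: x = (16*40 + 0) mod 76 = 32 -> the recorded entry deviates here
The audit stops at step 4: the recorded entry is wrong and should be x = 32.

step 4, x = 32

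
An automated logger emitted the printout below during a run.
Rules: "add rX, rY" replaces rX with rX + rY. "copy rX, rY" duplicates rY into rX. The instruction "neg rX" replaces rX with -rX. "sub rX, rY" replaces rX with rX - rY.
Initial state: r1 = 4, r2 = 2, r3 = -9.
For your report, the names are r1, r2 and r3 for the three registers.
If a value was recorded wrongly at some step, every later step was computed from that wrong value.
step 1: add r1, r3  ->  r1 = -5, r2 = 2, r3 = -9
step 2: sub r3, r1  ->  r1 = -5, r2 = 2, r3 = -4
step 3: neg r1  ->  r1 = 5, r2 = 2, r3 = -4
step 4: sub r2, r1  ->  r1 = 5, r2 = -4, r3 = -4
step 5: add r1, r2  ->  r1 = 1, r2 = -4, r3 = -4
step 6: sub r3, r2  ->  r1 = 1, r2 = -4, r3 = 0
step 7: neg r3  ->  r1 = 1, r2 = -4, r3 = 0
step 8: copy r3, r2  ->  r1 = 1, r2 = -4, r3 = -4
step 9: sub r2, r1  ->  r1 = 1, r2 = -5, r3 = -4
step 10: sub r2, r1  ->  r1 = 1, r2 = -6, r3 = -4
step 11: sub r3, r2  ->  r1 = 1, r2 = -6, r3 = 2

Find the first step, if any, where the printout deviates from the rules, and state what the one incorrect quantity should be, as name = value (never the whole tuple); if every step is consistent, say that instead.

step 4, r2 = -3

Recomputing the run from the initial state:
step 1: r1 = -5, r2 = 2, r3 = -9
step 2: r1 = -5, r2 = 2, r3 = -4
step 3: r1 = 5, r2 = 2, r3 = -4
step 4: r1 = 5, r2 = -3, r3 = -4
step 5: r1 = 2, r2 = -3, r3 = -4
step 6: r1 = 2, r2 = -3, r3 = -1
step 7: r1 = 2, r2 = -3, r3 = 1
step 8: r1 = 2, r2 = -3, r3 = -3
step 9: r1 = 2, r2 = -5, r3 = -3
step 10: r1 = 2, r2 = -7, r3 = -3
step 11: r1 = 2, r2 = -7, r3 = 4
The first disagreement with the printout is at step 4, where the value should be r2 = -3.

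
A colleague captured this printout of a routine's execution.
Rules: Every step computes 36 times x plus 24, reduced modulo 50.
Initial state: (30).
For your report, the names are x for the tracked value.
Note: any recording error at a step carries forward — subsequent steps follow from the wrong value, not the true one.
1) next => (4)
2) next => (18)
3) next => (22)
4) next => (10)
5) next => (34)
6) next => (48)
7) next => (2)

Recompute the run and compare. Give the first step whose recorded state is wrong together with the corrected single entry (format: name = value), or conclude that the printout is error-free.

step 4, x = 16

Recomputing the run from the initial state:
step 1: x = 4
step 2: x = 18
step 3: x = 22
step 4: x = 16
step 5: x = 0
step 6: x = 24
step 7: x = 38
The first disagreement with the printout is at step 4, where the value should be x = 16.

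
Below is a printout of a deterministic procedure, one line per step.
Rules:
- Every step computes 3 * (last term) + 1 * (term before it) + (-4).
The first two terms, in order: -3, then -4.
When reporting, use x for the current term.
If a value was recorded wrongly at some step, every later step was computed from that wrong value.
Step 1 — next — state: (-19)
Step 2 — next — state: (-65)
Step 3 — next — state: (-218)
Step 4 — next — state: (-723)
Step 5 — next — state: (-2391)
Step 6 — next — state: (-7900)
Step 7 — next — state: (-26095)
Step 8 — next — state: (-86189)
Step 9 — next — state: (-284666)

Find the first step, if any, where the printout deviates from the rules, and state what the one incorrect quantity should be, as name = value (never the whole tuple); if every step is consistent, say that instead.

no error

Recomputing the run from the initial state:
step 1: x = -19
step 2: x = -65
step 3: x = -218
step 4: x = -723
step 5: x = -2391
step 6: x = -7900
step 7: x = -26095
step 8: x = -86189
step 9: x = -284666
This matches the printout at every step.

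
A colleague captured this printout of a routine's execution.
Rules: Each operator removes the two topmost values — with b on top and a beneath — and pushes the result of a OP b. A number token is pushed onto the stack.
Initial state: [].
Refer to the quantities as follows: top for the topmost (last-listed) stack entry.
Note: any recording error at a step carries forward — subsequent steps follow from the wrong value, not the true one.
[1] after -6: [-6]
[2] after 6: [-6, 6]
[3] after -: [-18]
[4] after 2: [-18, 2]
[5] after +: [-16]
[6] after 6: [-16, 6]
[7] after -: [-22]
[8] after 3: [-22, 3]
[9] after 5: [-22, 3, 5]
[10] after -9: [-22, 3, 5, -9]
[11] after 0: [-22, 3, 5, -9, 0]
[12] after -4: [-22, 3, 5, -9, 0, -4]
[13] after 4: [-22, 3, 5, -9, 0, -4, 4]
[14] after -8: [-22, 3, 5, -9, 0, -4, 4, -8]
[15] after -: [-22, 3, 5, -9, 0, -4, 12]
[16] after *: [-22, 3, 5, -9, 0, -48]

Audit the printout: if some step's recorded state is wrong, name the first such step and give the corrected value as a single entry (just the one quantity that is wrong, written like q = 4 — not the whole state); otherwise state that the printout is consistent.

Recomputing the run from the initial state:
step 1: [-6]
step 2: [-6, 6]
step 3: [-12]
step 4: [-12, 2]
step 5: [-10]
step 6: [-10, 6]
step 7: [-16]
step 8: [-16, 3]
step 9: [-16, 3, 5]
step 10: [-16, 3, 5, -9]
step 11: [-16, 3, 5, -9, 0]
step 12: [-16, 3, 5, -9, 0, -4]
step 13: [-16, 3, 5, -9, 0, -4, 4]
step 14: [-16, 3, 5, -9, 0, -4, 4, -8]
step 15: [-16, 3, 5, -9, 0, -4, 12]
step 16: [-16, 3, 5, -9, 0, -48]
The first disagreement with the printout is at step 3, where the value should be top = -12.

step 3, top = -12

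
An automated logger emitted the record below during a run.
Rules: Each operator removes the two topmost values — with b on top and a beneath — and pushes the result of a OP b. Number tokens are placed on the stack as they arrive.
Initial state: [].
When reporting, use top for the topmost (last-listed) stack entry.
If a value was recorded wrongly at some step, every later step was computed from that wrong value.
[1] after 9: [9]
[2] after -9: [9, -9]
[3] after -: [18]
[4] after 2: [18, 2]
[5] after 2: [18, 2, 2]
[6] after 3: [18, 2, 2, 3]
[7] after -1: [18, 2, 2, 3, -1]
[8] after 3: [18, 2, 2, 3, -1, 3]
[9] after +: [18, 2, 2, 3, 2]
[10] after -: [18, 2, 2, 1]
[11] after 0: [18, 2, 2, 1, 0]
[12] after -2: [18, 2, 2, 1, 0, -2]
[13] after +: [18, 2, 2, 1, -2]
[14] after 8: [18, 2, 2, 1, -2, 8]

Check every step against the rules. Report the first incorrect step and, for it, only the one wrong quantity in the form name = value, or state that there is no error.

no error

step 1: push 9: top = 9 -> consistent with the record
step 2: push -9: top = -9 -> verified
step 3: 9 - -9 = 18 -> checks out
step 4: push 2: top = 2 -> verified
step 5: push 2: top = 2 -> checks out
step 6: push 3: top = 3 -> agrees with the record
step 7: push -1: top = -1 -> no discrepancy
step 8: push 3: top = 3 -> confirmed correct
step 9: -1 + 3 = 2 -> in agreement
step 10: 3 - 2 = 1 -> in agreement
step 11: push 0: top = 0 -> in agreement
step 12: push -2: top = -2 -> exactly as logged
step 13: 0 + -2 = -2 -> in agreement
step 14: push 8: top = 8 -> confirmed correct
The whole run recomputes cleanly — no discrepancies.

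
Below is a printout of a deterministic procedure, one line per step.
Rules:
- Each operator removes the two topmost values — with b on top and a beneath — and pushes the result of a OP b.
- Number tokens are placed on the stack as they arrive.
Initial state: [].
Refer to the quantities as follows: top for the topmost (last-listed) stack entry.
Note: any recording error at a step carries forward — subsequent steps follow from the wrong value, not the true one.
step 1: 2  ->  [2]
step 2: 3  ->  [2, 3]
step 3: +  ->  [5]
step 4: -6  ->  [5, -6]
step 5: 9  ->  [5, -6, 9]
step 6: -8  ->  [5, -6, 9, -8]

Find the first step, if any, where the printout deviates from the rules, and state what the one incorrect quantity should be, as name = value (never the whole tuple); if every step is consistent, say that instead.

step 1: push 2: top = 2 -> matches
step 2: push 3: top = 3 -> exactly as logged
step 3: 2 + 3 = 5 -> in agreement
step 4: push -6: top = -6 -> consistent with the printout
step 5: push 9: top = 9 -> verified
step 6: push -8: top = -8 -> no discrepancy
The whole run recomputes cleanly — no discrepancies.

no error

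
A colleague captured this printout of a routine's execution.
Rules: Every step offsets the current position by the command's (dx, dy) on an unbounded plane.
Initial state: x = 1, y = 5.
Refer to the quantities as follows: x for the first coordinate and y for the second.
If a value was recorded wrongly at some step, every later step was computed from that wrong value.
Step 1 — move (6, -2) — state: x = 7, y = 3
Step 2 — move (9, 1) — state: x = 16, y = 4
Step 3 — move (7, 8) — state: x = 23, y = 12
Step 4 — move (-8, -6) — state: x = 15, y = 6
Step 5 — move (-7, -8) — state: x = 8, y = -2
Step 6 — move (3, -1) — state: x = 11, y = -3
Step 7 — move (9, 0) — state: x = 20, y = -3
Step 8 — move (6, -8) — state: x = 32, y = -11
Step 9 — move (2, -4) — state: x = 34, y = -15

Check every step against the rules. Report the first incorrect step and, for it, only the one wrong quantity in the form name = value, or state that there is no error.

1. x = 1 + (6) = 7, y = 5 + (-2) = 3 (exactly as logged)
2. x = 7 + (9) = 16, y = 3 + (1) = 4 (consistent with the printout)
3. x = 16 + (7) = 23, y = 4 + (8) = 12 (same as recorded)
4. x = 23 + (-8) = 15, y = 12 + (-6) = 6 (consistent with the printout)
5. x = 15 + (-7) = 8, y = 6 + (-8) = -2 (matches)
6. x = 8 + (3) = 11, y = -2 + (-1) = -3 (same as recorded)
7. x = 11 + (9) = 20, y = -3 + (0) = -3 (consistent with the printout)
8. x = 20 + (6) = 26, y = -3 + (-8) = -11 (this is not what the printout shows)
First deviation found at step 8; the corrected entry is x = 26.

step 8, x = 26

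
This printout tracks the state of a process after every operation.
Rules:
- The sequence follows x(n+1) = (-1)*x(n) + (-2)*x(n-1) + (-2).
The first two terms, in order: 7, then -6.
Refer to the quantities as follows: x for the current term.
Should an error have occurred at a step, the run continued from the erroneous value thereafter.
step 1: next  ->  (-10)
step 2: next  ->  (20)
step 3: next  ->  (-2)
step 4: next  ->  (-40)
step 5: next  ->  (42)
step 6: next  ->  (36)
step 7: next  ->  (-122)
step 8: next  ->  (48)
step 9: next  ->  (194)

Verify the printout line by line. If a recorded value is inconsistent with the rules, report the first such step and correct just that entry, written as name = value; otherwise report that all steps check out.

Recomputing the run from the initial state:
step 1: x = -10
step 2: x = 20
step 3: x = -2
step 4: x = -40
step 5: x = 42
step 6: x = 36
step 7: x = -122
step 8: x = 48
step 9: x = 194
This matches the printout at every step.

no error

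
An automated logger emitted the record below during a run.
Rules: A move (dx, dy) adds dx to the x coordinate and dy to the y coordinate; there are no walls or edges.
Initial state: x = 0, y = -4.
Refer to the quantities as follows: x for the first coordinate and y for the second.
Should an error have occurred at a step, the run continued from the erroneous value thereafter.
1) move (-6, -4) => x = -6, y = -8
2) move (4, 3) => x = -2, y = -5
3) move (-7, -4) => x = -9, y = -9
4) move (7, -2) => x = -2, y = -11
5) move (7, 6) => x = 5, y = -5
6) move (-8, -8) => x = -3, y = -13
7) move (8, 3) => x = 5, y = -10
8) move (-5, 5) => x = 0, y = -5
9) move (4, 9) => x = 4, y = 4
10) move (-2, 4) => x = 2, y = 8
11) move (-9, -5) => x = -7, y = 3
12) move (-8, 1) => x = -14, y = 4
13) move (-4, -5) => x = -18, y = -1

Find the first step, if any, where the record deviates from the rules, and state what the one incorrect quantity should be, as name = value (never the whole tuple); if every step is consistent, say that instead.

step 12, x = -15

Step 1: x = 0 + (-6) = -6, y = -4 + (-4) = -8 — no discrepancy.
Step 2: x = -6 + (4) = -2, y = -8 + (3) = -5 — verified.
Step 3: x = -2 + (-7) = -9, y = -5 + (-4) = -9 — matches.
Step 4: x = -9 + (7) = -2, y = -9 + (-2) = -11 — checks out.
Step 5: x = -2 + (7) = 5, y = -11 + (6) = -5 — in agreement.
Step 6: x = 5 + (-8) = -3, y = -5 + (-8) = -13 — matches.
Step 7: x = -3 + (8) = 5, y = -13 + (3) = -10 — same as recorded.
Step 8: x = 5 + (-5) = 0, y = -10 + (5) = -5 — same as recorded.
Step 9: x = 0 + (4) = 4, y = -5 + (9) = 4 — in agreement.
Step 10: x = 4 + (-2) = 2, y = 4 + (4) = 8 — confirmed correct.
Step 11: x = 2 + (-9) = -7, y = 8 + (-5) = 3 — confirmed correct.
Step 12: x = -7 + (-8) = -15, y = 3 + (1) = 4 — the record has a different value.
First incorrect step: 12; the correct value is x = -15.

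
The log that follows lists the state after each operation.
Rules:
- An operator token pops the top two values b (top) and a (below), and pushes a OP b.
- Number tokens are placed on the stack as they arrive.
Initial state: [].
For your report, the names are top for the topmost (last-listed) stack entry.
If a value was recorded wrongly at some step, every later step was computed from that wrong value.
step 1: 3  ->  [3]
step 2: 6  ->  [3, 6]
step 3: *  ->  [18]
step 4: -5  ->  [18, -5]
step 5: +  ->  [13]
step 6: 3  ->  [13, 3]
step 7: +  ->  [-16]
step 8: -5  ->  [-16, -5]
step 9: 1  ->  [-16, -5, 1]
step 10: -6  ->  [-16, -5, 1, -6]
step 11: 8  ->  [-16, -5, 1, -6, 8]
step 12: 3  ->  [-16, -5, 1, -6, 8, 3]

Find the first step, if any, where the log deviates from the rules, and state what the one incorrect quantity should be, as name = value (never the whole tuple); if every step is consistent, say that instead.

step 7, top = 16

Recomputing the run from the initial state:
step 1: [3]
step 2: [3, 6]
step 3: [18]
step 4: [18, -5]
step 5: [13]
step 6: [13, 3]
step 7: [16]
step 8: [16, -5]
step 9: [16, -5, 1]
step 10: [16, -5, 1, -6]
step 11: [16, -5, 1, -6, 8]
step 12: [16, -5, 1, -6, 8, 3]
The first disagreement with the log is at step 7, where the value should be top = 16.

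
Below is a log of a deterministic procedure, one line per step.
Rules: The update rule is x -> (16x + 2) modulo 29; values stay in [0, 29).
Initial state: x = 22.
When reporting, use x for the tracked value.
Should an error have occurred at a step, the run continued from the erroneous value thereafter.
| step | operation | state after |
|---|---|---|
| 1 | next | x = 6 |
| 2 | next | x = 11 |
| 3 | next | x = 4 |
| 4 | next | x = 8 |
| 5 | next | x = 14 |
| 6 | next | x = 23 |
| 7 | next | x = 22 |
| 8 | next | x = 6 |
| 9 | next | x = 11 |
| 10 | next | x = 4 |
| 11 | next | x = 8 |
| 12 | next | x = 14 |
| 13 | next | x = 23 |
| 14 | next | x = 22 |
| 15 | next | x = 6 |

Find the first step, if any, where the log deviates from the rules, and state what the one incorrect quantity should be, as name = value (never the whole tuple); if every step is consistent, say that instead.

Step 1: x = (16*22 + 2) mod 29 = 6 — same as recorded.
Step 2: x = (16*6 + 2) mod 29 = 11 — checks out.
Step 3: x = (16*11 + 2) mod 29 = 4 — in agreement.
Step 4: x = (16*4 + 2) mod 29 = 8 — in agreement.
Step 5: x = (16*8 + 2) mod 29 = 14 — matches.
Step 6: x = (16*14 + 2) mod 29 = 23 — verified.
Step 7: x = (16*23 + 2) mod 29 = 22 — exactly as logged.
Step 8: x = (16*22 + 2) mod 29 = 6 — in agreement.
Step 9: x = (16*6 + 2) mod 29 = 11 — confirmed correct.
Step 10: x = (16*11 + 2) mod 29 = 4 — agrees with the log.
Step 11: x = (16*4 + 2) mod 29 = 8 — consistent with the log.
Step 12: x = (16*8 + 2) mod 29 = 14 — consistent with the log.
Step 13: x = (16*14 + 2) mod 29 = 23 — checks out.
Step 14: x = (16*23 + 2) mod 29 = 22 — same as recorded.
Step 15: x = (16*22 + 2) mod 29 = 6 — exactly as logged.
Every step is consistent.

no error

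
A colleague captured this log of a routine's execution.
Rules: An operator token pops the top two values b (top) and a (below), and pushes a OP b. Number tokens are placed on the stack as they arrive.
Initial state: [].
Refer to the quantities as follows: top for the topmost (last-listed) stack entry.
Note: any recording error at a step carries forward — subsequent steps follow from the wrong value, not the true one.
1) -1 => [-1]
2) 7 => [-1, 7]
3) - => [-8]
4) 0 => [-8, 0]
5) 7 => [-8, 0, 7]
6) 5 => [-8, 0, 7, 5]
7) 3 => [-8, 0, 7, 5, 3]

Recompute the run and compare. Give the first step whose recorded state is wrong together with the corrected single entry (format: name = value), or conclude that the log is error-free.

no error

Step 1: push -1: top = -1 — matches.
Step 2: push 7: top = 7 — matches.
Step 3: -1 - 7 = -8 — verified.
Step 4: push 0: top = 0 — no discrepancy.
Step 5: push 7: top = 7 — confirmed correct.
Step 6: push 5: top = 5 — exactly as logged.
Step 7: push 3: top = 3 — no discrepancy.
All steps check out; nothing to correct.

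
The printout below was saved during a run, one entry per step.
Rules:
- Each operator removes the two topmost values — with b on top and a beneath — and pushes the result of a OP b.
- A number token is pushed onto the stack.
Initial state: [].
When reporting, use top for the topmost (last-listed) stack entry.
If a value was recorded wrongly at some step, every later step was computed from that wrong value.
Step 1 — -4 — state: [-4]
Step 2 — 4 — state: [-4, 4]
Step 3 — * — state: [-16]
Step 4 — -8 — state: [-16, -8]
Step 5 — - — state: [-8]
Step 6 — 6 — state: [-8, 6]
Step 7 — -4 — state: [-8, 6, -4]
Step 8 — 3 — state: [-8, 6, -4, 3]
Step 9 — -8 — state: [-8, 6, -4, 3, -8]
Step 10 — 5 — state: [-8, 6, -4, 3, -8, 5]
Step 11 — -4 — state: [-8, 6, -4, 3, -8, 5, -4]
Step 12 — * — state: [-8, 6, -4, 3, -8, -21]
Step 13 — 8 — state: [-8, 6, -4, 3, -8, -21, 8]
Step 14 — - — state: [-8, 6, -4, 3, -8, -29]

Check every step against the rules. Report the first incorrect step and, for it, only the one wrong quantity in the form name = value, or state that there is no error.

step 12, top = -20

Recomputing the run from the initial state:
step 1: [-4]
step 2: [-4, 4]
step 3: [-16]
step 4: [-16, -8]
step 5: [-8]
step 6: [-8, 6]
step 7: [-8, 6, -4]
step 8: [-8, 6, -4, 3]
step 9: [-8, 6, -4, 3, -8]
step 10: [-8, 6, -4, 3, -8, 5]
step 11: [-8, 6, -4, 3, -8, 5, -4]
step 12: [-8, 6, -4, 3, -8, -20]
step 13: [-8, 6, -4, 3, -8, -20, 8]
step 14: [-8, 6, -4, 3, -8, -28]
The first disagreement with the printout is at step 12, where the value should be top = -20.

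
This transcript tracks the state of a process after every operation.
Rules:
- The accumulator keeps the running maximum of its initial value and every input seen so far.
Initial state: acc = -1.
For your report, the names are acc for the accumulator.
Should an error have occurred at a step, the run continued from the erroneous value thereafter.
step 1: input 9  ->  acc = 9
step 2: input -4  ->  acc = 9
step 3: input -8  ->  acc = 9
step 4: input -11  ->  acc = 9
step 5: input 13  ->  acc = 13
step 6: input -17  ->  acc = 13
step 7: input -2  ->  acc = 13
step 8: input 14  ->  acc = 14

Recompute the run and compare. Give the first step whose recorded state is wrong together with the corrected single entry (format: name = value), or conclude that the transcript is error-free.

no error

Recomputing the run from the initial state:
step 1: acc = 9
step 2: acc = 9
step 3: acc = 9
step 4: acc = 9
step 5: acc = 13
step 6: acc = 13
step 7: acc = 13
step 8: acc = 14
This matches the transcript at every step.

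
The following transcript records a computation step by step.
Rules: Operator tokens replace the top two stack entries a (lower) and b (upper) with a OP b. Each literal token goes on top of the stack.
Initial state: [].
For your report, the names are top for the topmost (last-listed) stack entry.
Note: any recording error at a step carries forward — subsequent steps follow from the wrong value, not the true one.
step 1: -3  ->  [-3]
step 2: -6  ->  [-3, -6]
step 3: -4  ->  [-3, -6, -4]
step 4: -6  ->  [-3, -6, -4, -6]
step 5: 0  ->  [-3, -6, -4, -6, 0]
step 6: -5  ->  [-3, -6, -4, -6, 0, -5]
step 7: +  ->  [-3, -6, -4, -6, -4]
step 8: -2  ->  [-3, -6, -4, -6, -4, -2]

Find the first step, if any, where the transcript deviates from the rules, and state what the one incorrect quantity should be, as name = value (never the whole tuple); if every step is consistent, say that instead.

Step 1: push -3: top = -3 — matches.
Step 2: push -6: top = -6 — consistent with the transcript.
Step 3: push -4: top = -4 — exactly as logged.
Step 4: push -6: top = -6 — verified.
Step 5: push 0: top = 0 — checks out.
Step 6: push -5: top = -5 — same as recorded.
Step 7: 0 + -5 = -5 — not what was recorded.
Conclusion: step 7 carries the first error; the entry should be top = -5.

step 7, top = -5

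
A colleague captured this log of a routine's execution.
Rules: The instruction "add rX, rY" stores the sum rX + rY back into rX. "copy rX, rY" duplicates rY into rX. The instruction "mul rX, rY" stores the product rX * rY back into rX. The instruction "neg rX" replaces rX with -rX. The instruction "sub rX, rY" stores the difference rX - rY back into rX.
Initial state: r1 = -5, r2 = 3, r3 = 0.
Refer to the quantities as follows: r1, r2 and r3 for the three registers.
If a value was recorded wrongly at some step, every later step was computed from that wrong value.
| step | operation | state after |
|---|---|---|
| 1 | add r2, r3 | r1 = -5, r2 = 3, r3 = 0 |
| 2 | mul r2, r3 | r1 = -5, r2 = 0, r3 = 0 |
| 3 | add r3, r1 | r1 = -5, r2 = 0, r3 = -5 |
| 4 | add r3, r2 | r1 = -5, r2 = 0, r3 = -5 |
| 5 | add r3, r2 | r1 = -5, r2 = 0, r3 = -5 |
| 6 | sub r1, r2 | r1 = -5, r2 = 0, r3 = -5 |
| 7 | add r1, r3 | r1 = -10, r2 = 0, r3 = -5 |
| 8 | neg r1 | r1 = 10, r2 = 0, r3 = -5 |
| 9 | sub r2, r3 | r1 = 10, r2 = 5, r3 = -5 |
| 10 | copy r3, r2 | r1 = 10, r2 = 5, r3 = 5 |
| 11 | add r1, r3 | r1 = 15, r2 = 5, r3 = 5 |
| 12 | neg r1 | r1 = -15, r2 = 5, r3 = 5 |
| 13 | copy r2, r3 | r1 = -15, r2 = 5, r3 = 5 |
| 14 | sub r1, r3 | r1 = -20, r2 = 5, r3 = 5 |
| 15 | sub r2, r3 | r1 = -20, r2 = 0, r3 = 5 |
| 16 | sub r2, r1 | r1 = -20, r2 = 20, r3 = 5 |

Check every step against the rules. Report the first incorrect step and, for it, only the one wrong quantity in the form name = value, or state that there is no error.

Recomputing the run from the initial state:
step 1: r1 = -5, r2 = 3, r3 = 0
step 2: r1 = -5, r2 = 0, r3 = 0
step 3: r1 = -5, r2 = 0, r3 = -5
step 4: r1 = -5, r2 = 0, r3 = -5
step 5: r1 = -5, r2 = 0, r3 = -5
step 6: r1 = -5, r2 = 0, r3 = -5
step 7: r1 = -10, r2 = 0, r3 = -5
step 8: r1 = 10, r2 = 0, r3 = -5
step 9: r1 = 10, r2 = 5, r3 = -5
step 10: r1 = 10, r2 = 5, r3 = 5
step 11: r1 = 15, r2 = 5, r3 = 5
step 12: r1 = -15, r2 = 5, r3 = 5
step 13: r1 = -15, r2 = 5, r3 = 5
step 14: r1 = -20, r2 = 5, r3 = 5
step 15: r1 = -20, r2 = 0, r3 = 5
step 16: r1 = -20, r2 = 20, r3 = 5
This matches the log at every step.

no error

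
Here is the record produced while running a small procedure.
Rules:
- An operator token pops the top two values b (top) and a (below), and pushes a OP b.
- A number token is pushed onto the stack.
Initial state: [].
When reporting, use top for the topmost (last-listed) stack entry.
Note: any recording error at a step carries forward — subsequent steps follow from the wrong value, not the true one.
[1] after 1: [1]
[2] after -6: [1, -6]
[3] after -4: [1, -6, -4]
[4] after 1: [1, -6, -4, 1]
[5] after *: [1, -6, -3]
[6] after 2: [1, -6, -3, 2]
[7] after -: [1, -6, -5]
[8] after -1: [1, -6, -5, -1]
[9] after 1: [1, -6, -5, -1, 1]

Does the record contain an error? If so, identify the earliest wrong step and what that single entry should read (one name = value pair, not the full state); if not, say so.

Step 1: push 1: top = 1 — consistent with the record.
Step 2: push -6: top = -6 — consistent with the record.
Step 3: push -4: top = -4 — confirmed correct.
Step 4: push 1: top = 1 — consistent with the record.
Step 5: -4 * 1 = -4 — the recorded entry deviates here.
That makes step 5 the first incorrect line — top = -4 is what it should show.

step 5, top = -4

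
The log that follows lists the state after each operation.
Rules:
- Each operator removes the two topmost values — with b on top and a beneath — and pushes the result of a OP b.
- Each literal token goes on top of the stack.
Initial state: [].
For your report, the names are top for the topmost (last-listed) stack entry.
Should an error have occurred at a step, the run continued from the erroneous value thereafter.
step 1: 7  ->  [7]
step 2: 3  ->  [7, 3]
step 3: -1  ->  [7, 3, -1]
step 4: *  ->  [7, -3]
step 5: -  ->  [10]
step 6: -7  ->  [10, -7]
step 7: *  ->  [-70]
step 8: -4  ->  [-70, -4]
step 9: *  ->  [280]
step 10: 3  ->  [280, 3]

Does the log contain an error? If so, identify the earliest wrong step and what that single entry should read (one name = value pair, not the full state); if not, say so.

step 1: push 7: top = 7 -> verified
step 2: push 3: top = 3 -> consistent with the log
step 3: push -1: top = -1 -> exactly as logged
step 4: 3 * -1 = -3 -> matches
step 5: 7 - -3 = 10 -> confirmed correct
step 6: push -7: top = -7 -> in agreement
step 7: 10 * -7 = -70 -> confirmed correct
step 8: push -4: top = -4 -> confirmed correct
step 9: -70 * -4 = 280 -> checks out
step 10: push 3: top = 3 -> confirmed correct
Every step is consistent.

no error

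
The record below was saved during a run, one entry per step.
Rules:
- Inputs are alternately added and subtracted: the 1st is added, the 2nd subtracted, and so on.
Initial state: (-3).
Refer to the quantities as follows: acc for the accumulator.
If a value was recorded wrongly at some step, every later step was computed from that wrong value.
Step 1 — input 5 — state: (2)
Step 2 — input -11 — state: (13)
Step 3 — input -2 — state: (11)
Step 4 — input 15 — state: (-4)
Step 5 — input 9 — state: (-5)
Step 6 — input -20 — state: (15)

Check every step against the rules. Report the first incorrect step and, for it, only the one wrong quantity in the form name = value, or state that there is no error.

Step 1: acc = -3 + 5 = 2 — same as recorded.
Step 2: acc = 2 - -11 = 13 — in agreement.
Step 3: acc = 13 + -2 = 11 — confirmed correct.
Step 4: acc = 11 - 15 = -4 — exactly as logged.
Step 5: acc = -4 + 9 = 5 — the record disagrees here.
Conclusion: step 5 carries the first error; the entry should be acc = 5.

step 5, acc = 5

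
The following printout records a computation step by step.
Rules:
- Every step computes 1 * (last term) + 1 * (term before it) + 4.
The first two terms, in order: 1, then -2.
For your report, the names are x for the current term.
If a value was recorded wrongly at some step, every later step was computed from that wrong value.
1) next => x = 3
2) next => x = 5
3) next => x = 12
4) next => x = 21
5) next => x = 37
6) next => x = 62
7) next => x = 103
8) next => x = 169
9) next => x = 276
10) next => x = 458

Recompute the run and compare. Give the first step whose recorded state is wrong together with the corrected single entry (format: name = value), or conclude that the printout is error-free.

Recomputing the run from the initial state:
step 1: x = 3
step 2: x = 5
step 3: x = 12
step 4: x = 21
step 5: x = 37
step 6: x = 62
step 7: x = 103
step 8: x = 169
step 9: x = 276
step 10: x = 449
The first disagreement with the printout is at step 10, where the value should be x = 449.

step 10, x = 449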